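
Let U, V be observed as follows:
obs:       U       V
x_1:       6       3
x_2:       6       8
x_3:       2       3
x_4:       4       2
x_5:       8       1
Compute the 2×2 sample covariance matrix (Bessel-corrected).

Step 1 — column means:
  mean(U) = (6 + 6 + 2 + 4 + 8) / 5 = 26/5 = 5.2
  mean(V) = (3 + 8 + 3 + 2 + 1) / 5 = 17/5 = 3.4

Step 2 — sample covariance S[i,j] = (1/(n-1)) · Σ_k (x_{k,i} - mean_i) · (x_{k,j} - mean_j), with n-1 = 4.
  S[U,U] = ((0.8)·(0.8) + (0.8)·(0.8) + (-3.2)·(-3.2) + (-1.2)·(-1.2) + (2.8)·(2.8)) / 4 = 20.8/4 = 5.2
  S[U,V] = ((0.8)·(-0.4) + (0.8)·(4.6) + (-3.2)·(-0.4) + (-1.2)·(-1.4) + (2.8)·(-2.4)) / 4 = -0.4/4 = -0.1
  S[V,V] = ((-0.4)·(-0.4) + (4.6)·(4.6) + (-0.4)·(-0.4) + (-1.4)·(-1.4) + (-2.4)·(-2.4)) / 4 = 29.2/4 = 7.3

S is symmetric (S[j,i] = S[i,j]). Assembling:

S = [[5.2, -0.1],
 [-0.1, 7.3]]


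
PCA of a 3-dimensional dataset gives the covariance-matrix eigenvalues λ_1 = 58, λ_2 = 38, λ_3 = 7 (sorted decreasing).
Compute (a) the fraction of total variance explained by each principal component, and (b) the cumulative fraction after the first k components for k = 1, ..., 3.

Step 1 — total variance = trace(Sigma) = Σ λ_i = 58 + 38 + 7 = 103.

Step 2 — fraction explained by component i = λ_i / Σ λ:
  PC1: 58/103 = 0.5631
  PC2: 38/103 = 0.3689
  PC3: 7/103 = 0.068

Step 3 — cumulative fraction after k components = (λ_1 + ... + λ_k) / Σ λ:
  k = 1: 58/103 = 0.5631
  k = 2: (58 + 38)/103 = 96/103 = 0.932
  k = 3: (58 + 38 + 7)/103 = 103/103 = 1

Summary (fraction, with percent):

explained: PC1 0.5631 (56.31%), PC2 0.3689 (36.89%), PC3 0.068 (6.8%);  cumulative: 0.5631, 0.932, 1


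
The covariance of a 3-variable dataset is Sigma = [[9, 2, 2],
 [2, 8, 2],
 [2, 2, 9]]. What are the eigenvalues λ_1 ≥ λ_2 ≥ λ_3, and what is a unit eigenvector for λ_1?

Step 1 — characteristic polynomial p(λ) = det(λI - Sigma) = λ³ - tr·λ² + c_1·λ - det, where tr = trace, c_1 = sum of the principal 2×2 minors, det = det(Sigma):
  tr = 9 + 8 + 9 = 26,
  c_1 = (9·8 - (2)²) + (9·9 - (2)²) + (8·9 - (2)²) = 68 + 77 + 68 = 213,
  det = 9·(8·9 - (2)²) - (2)·((2)·9 - (2)·(2)) + (2)·((2)·(2) - 8·(2)) = 9·(68) - (2)·(14) + (2)·(-12) = 560.
  So p(λ) = λ³ - 26λ² + 213λ - 560.
Step 2 — look for an integer root (rational root theorem: any rational root is an integer divisor of 560). Testing λ = 7:
  p(7) = 343 - 1274 + 1491 - 560 = 0  ✓
  Dividing out (λ - 7): p(λ) = (λ - 7)(λ² - 19λ + 80).
Step 3 — remaining eigenvalues from the quadratic λ² - 19λ + 80 = 0:
  Δ = 19² - 4·80 = 361 - 320 = 41,  λ = (19 ± √41)/2 = (19 ± 6.4031)/2 ≈ 12.7016 or 6.2984.
  Sorted: λ_1 = 12.7016,  λ_2 = 7,  λ_3 = 6.2984  (check: sum = 26 = tr ✓).

Step 4 — unit eigenvector for λ_1 ≈ 12.7016: v spans the null space of (Sigma - λ_1 I), whose rows are
  r_1 = (-3.7016, 2, 2),  r_2 = (2, -4.7016, 2),  r_3 = (2, 2, -3.7016).
  v is orthogonal to every row, so take v ∝ r_1 × r_2 = ((2)·(2) - (2)·(-4.7016), (2)·(2) - (-3.7016)·(2), (-3.7016)·(-4.7016) - (2)·(2)) ≈ (13.4031, 11.4031, 13.4031).
  Let u = (13.4031, 11.4031, 13.4031).
  ||u|| = √((13.4031)² + (11.4031)² + (13.4031)²) = √(489.3187) ≈ 22.1205,  v_1 = u/||u|| ≈ (0.6059, 0.5155, 0.6059) (||v_1|| = 1).

λ_1 = 12.7016,  λ_2 = 7,  λ_3 = 6.2984;  v_1 ≈ (0.6059, 0.5155, 0.6059)


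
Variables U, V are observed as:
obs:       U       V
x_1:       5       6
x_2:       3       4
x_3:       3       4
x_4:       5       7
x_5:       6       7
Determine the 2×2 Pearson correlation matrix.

Step 1 — column means:
  mean(U) = (5 + 3 + 3 + 5 + 6) / 5 = 22/5 = 4.4
  mean(V) = (6 + 4 + 4 + 7 + 7) / 5 = 28/5 = 5.6

Step 2 — sample variances and covariances s[i,j] = (1/(n-1)) · Σ_k (x_{k,i} - mean_i) · (x_{k,j} - mean_j), with n-1 = 4:
  s[U,U] = ((0.6)·(0.6) + (-1.4)·(-1.4) + (-1.4)·(-1.4) + (0.6)·(0.6) + (1.6)·(1.6)) / 4 = 7.2/4 = 1.8
  s[U,V] = ((0.6)·(0.4) + (-1.4)·(-1.6) + (-1.4)·(-1.6) + (0.6)·(1.4) + (1.6)·(1.4)) / 4 = 7.8/4 = 1.95
  s[V,V] = ((0.4)·(0.4) + (-1.6)·(-1.6) + (-1.6)·(-1.6) + (1.4)·(1.4) + (1.4)·(1.4)) / 4 = 9.2/4 = 2.3
  Sample standard deviations s_i = √(s[i,i]):
  s(U) = √(1.8) = 1.3416
  s(V) = √(2.3) = 1.5166

Step 3 — r_{ij} = s_{ij} / (s_i · s_j):
  r[U,U] = 1 (diagonal).
  r[U,V] = 1.95 / (1.3416 · 1.5166) = 1.95 / 2.0347 = 0.9584
  r[V,V] = 1 (diagonal).

R is symmetric with unit diagonal. Assembling:

R = [[1, 0.9584],
 [0.9584, 1]]


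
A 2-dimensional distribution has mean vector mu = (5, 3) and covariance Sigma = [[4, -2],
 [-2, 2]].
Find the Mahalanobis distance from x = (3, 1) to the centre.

Step 1 — centre the observation: (x - mu) = (-2, -2).

Step 2 — invert Sigma. det(Sigma) = 4·2 - (-2)² = 4.
  Sigma^{-1} = (1/det) · [[d, -b], [-b, a]] = [[0.5, 0.5],
 [0.5, 1]].

Step 3 — form the quadratic (x - mu)^T · Sigma^{-1} · (x - mu):
  Sigma^{-1} · (x - mu) = (-2, -3).
  (x - mu)^T · [Sigma^{-1} · (x - mu)] = (-2)·(-2) + (-2)·(-3) = 10.

Step 4 — take square root: d = √(10) ≈ 3.1623.

d(x, mu) = √(10) ≈ 3.1623


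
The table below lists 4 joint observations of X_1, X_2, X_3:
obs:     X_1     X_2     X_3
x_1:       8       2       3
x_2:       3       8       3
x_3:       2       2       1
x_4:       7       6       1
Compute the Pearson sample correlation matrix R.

Step 1 — column means:
  mean(X_1) = (8 + 3 + 2 + 7) / 4 = 20/4 = 5
  mean(X_2) = (2 + 8 + 2 + 6) / 4 = 18/4 = 4.5
  mean(X_3) = (3 + 3 + 1 + 1) / 4 = 8/4 = 2

Step 2 — sample variances and covariances s[i,j] = (1/(n-1)) · Σ_k (x_{k,i} - mean_i) · (x_{k,j} - mean_j), with n-1 = 3:
  s[X_1,X_1] = ((3)·(3) + (-2)·(-2) + (-3)·(-3) + (2)·(2)) / 3 = 26/3 = 8.6667
  s[X_1,X_2] = ((3)·(-2.5) + (-2)·(3.5) + (-3)·(-2.5) + (2)·(1.5)) / 3 = -4/3 = -1.3333
  s[X_1,X_3] = ((3)·(1) + (-2)·(1) + (-3)·(-1) + (2)·(-1)) / 3 = 2/3 = 0.6667
  s[X_2,X_2] = ((-2.5)·(-2.5) + (3.5)·(3.5) + (-2.5)·(-2.5) + (1.5)·(1.5)) / 3 = 27/3 = 9
  s[X_2,X_3] = ((-2.5)·(1) + (3.5)·(1) + (-2.5)·(-1) + (1.5)·(-1)) / 3 = 2/3 = 0.6667
  s[X_3,X_3] = ((1)·(1) + (1)·(1) + (-1)·(-1) + (-1)·(-1)) / 3 = 4/3 = 1.3333
  Sample standard deviations s_i = √(s[i,i]):
  s(X_1) = √(8.6667) = 2.9439
  s(X_2) = √(9) = 3
  s(X_3) = √(1.3333) = 1.1547

Step 3 — r_{ij} = s_{ij} / (s_i · s_j):
  r[X_1,X_1] = 1 (diagonal).
  r[X_1,X_2] = -1.3333 / (2.9439 · 3) = -1.3333 / 8.8318 = -0.151
  r[X_1,X_3] = 0.6667 / (2.9439 · 1.1547) = 0.6667 / 3.3993 = 0.1961
  r[X_2,X_2] = 1 (diagonal).
  r[X_2,X_3] = 0.6667 / (3 · 1.1547) = 0.6667 / 3.4641 = 0.1925
  r[X_3,X_3] = 1 (diagonal).

R is symmetric with unit diagonal. Assembling:

R = [[1, -0.151, 0.1961],
 [-0.151, 1, 0.1925],
 [0.1961, 0.1925, 1]]


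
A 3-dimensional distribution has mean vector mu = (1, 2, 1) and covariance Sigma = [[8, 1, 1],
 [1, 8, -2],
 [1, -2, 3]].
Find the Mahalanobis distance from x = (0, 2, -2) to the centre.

Step 1 — centre the observation: (x - mu) = (-1, 0, -3).

Step 2 — invert Sigma (cofactor / det for 3×3, or solve directly):
  Sigma^{-1} = [[0.1379, -0.0345, -0.069],
 [-0.0345, 0.1586, 0.1172],
 [-0.069, 0.1172, 0.4345]].

Step 3 — form the quadratic (x - mu)^T · Sigma^{-1} · (x - mu):
  Sigma^{-1} · (x - mu) = (0.069, -0.3172, -1.2345).
  (x - mu)^T · [Sigma^{-1} · (x - mu)] = (-1)·(0.069) + (0)·(-0.3172) + (-3)·(-1.2345) = 3.6345.

Step 4 — take square root: d = √(3.6345) ≈ 1.9064.

d(x, mu) = √(3.6345) ≈ 1.9064


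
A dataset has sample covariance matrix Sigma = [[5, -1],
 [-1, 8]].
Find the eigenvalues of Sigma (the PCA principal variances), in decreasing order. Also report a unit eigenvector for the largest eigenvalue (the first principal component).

Step 1 — characteristic polynomial of 2×2 Sigma:
  det(Sigma - λI) = λ² - trace · λ + det = 0.
  trace = 5 + 8 = 13, det = 5·8 - (-1)² = 39.
Step 2 — discriminant:
  Δ = trace² - 4·det = 169 - 156 = 13.
Step 3 — eigenvalues:
  λ = (trace ± √Δ)/2 = (13 ± 3.6056)/2,
  λ_1 = 8.3028,  λ_2 = 4.6972.

Step 4 — unit eigenvector for λ_1: solve (Sigma - λ_1 I)v = 0. First row:
  (5 - 8.3028)·v_x + (-1)·v_y = 0, i.e. (-3.3028)·v_x + (-1)·v_y = 0,
  so v ∝ (b, λ_1 - a) = (-1, 3.3028); multiply by -1 so the first entry is positive: u = (1, -3.3028).
  ||u|| = √((1)² + (-3.3028)²) = √(11.9083) ≈ 3.4508,
  v_1 = u/||u|| ≈ (0.2898, -0.9571) (||v_1|| = 1).

λ_1 = 8.3028,  λ_2 = 4.6972;  v_1 ≈ (0.2898, -0.9571)


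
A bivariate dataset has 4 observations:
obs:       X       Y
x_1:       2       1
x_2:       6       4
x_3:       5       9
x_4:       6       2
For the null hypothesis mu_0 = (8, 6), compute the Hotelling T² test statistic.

Step 1 — sample mean vector:
  mean(X) = (2 + 6 + 5 + 6) / 4 = 19/4 = 4.75
  mean(Y) = (1 + 4 + 9 + 2) / 4 = 16/4 = 4
  x̄ = (4.75, 4),  deviation x̄ - mu_0 = (4.75, 4) - (8, 6) = (-3.25, -2).

Step 2 — sample covariance matrix, S[i,j] = (1/(n-1)) · Σ_k (x_{k,i} - mean_i) · (x_{k,j} - mean_j), divisor n-1 = 3:
  S[X,X] = ((-2.75)·(-2.75) + (1.25)·(1.25) + (0.25)·(0.25) + (1.25)·(1.25)) / 3 = 10.75/3 = 3.5833
  S[X,Y] = ((-2.75)·(-3) + (1.25)·(0) + (0.25)·(5) + (1.25)·(-2)) / 3 = 7/3 = 2.3333
  S[Y,Y] = ((-3)·(-3) + (0)·(0) + (5)·(5) + (-2)·(-2)) / 3 = 38/3 = 12.6667
  S = [[3.5833, 2.3333],
 [2.3333, 12.6667]].

Step 3 — invert S. det(S) = 3.5833·12.6667 - (2.3333)² = 39.9444.
  S^{-1} = (1/det) · [[d, -b], [-b, a]] = [[0.3171, -0.0584],
 [-0.0584, 0.0897]].

Step 4 — quadratic form (x̄ - mu_0)^T · S^{-1} · (x̄ - mu_0):
  S^{-1} · (x̄ - mu_0) = (-0.9138, 0.0104),
  (x̄ - mu_0)^T · [...] = (-3.25)·(-0.9138) + (-2)·(0.0104) = 2.9489.

Step 5 — scale by n: T² = 4 · 2.9489 = 11.7955.

T² ≈ 11.7955


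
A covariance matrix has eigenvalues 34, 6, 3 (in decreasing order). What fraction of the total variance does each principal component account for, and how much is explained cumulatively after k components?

Step 1 — total variance = trace(Sigma) = Σ λ_i = 34 + 6 + 3 = 43.

Step 2 — fraction explained by component i = λ_i / Σ λ:
  PC1: 34/43 = 0.7907
  PC2: 6/43 = 0.1395
  PC3: 3/43 = 0.0698

Step 3 — cumulative fraction after k components = (λ_1 + ... + λ_k) / Σ λ:
  k = 1: 34/43 = 0.7907
  k = 2: (34 + 6)/43 = 40/43 = 0.9302
  k = 3: (34 + 6 + 3)/43 = 43/43 = 1

Summary (fraction, with percent):

explained: PC1 0.7907 (79.07%), PC2 0.1395 (13.95%), PC3 0.0698 (6.98%);  cumulative: 0.7907, 0.9302, 1


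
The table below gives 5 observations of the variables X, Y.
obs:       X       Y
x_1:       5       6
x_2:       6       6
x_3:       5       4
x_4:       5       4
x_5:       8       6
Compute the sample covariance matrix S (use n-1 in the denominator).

Step 1 — column means:
  mean(X) = (5 + 6 + 5 + 5 + 8) / 5 = 29/5 = 5.8
  mean(Y) = (6 + 6 + 4 + 4 + 6) / 5 = 26/5 = 5.2

Step 2 — sample covariance S[i,j] = (1/(n-1)) · Σ_k (x_{k,i} - mean_i) · (x_{k,j} - mean_j), with n-1 = 4.
  S[X,X] = ((-0.8)·(-0.8) + (0.2)·(0.2) + (-0.8)·(-0.8) + (-0.8)·(-0.8) + (2.2)·(2.2)) / 4 = 6.8/4 = 1.7
  S[X,Y] = ((-0.8)·(0.8) + (0.2)·(0.8) + (-0.8)·(-1.2) + (-0.8)·(-1.2) + (2.2)·(0.8)) / 4 = 3.2/4 = 0.8
  S[Y,Y] = ((0.8)·(0.8) + (0.8)·(0.8) + (-1.2)·(-1.2) + (-1.2)·(-1.2) + (0.8)·(0.8)) / 4 = 4.8/4 = 1.2

S is symmetric (S[j,i] = S[i,j]). Assembling:

S = [[1.7, 0.8],
 [0.8, 1.2]]


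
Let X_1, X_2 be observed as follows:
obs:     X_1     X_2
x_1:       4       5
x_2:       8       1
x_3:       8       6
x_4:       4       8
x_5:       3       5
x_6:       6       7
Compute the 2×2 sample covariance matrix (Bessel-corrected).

Step 1 — column means:
  mean(X_1) = (4 + 8 + 8 + 4 + 3 + 6) / 6 = 33/6 = 5.5
  mean(X_2) = (5 + 1 + 6 + 8 + 5 + 7) / 6 = 32/6 = 5.3333

Step 2 — sample covariance S[i,j] = (1/(n-1)) · Σ_k (x_{k,i} - mean_i) · (x_{k,j} - mean_j), with n-1 = 5.
  S[X_1,X_1] = ((-1.5)·(-1.5) + (2.5)·(2.5) + (2.5)·(2.5) + (-1.5)·(-1.5) + (-2.5)·(-2.5) + (0.5)·(0.5)) / 5 = 23.5/5 = 4.7
  S[X_1,X_2] = ((-1.5)·(-0.3333) + (2.5)·(-4.3333) + (2.5)·(0.6667) + (-1.5)·(2.6667) + (-2.5)·(-0.3333) + (0.5)·(1.6667)) / 5 = -11/5 = -2.2
  S[X_2,X_2] = ((-0.3333)·(-0.3333) + (-4.3333)·(-4.3333) + (0.6667)·(0.6667) + (2.6667)·(2.6667) + (-0.3333)·(-0.3333) + (1.6667)·(1.6667)) / 5 = 29.3333/5 = 5.8667

S is symmetric (S[j,i] = S[i,j]). Assembling:

S = [[4.7, -2.2],
 [-2.2, 5.8667]]


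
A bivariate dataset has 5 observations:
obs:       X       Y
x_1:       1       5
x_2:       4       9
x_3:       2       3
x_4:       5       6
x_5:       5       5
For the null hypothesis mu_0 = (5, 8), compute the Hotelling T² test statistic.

Step 1 — sample mean vector:
  mean(X) = (1 + 4 + 2 + 5 + 5) / 5 = 17/5 = 3.4
  mean(Y) = (5 + 9 + 3 + 6 + 5) / 5 = 28/5 = 5.6
  x̄ = (3.4, 5.6),  deviation x̄ - mu_0 = (3.4, 5.6) - (5, 8) = (-1.6, -2.4).

Step 2 — sample covariance matrix, S[i,j] = (1/(n-1)) · Σ_k (x_{k,i} - mean_i) · (x_{k,j} - mean_j), divisor n-1 = 4:
  S[X,X] = ((-2.4)·(-2.4) + (0.6)·(0.6) + (-1.4)·(-1.4) + (1.6)·(1.6) + (1.6)·(1.6)) / 4 = 13.2/4 = 3.3
  S[X,Y] = ((-2.4)·(-0.6) + (0.6)·(3.4) + (-1.4)·(-2.6) + (1.6)·(0.4) + (1.6)·(-0.6)) / 4 = 6.8/4 = 1.7
  S[Y,Y] = ((-0.6)·(-0.6) + (3.4)·(3.4) + (-2.6)·(-2.6) + (0.4)·(0.4) + (-0.6)·(-0.6)) / 4 = 19.2/4 = 4.8
  S = [[3.3, 1.7],
 [1.7, 4.8]].

Step 3 — invert S. det(S) = 3.3·4.8 - (1.7)² = 12.95.
  S^{-1} = (1/det) · [[d, -b], [-b, a]] = [[0.3707, -0.1313],
 [-0.1313, 0.2548]].

Step 4 — quadratic form (x̄ - mu_0)^T · S^{-1} · (x̄ - mu_0):
  S^{-1} · (x̄ - mu_0) = (-0.278, -0.4015),
  (x̄ - mu_0)^T · [...] = (-1.6)·(-0.278) + (-2.4)·(-0.4015) = 1.4085.

Step 5 — scale by n: T² = 5 · 1.4085 = 7.0425.

T² ≈ 7.0425


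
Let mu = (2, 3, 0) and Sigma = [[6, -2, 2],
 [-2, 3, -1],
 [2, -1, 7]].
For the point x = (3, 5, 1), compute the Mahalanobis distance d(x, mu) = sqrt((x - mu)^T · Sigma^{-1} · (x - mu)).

Step 1 — centre the observation: (x - mu) = (1, 2, 1).

Step 2 — invert Sigma (cofactor / det for 3×3, or solve directly):
  Sigma^{-1} = [[0.2273, 0.1364, -0.0455],
 [0.1364, 0.4318, 0.0227],
 [-0.0455, 0.0227, 0.1591]].

Step 3 — form the quadratic (x - mu)^T · Sigma^{-1} · (x - mu):
  Sigma^{-1} · (x - mu) = (0.4545, 1.0227, 0.1591).
  (x - mu)^T · [Sigma^{-1} · (x - mu)] = (1)·(0.4545) + (2)·(1.0227) + (1)·(0.1591) = 2.6591.

Step 4 — take square root: d = √(2.6591) ≈ 1.6307.

d(x, mu) = √(2.6591) ≈ 1.6307


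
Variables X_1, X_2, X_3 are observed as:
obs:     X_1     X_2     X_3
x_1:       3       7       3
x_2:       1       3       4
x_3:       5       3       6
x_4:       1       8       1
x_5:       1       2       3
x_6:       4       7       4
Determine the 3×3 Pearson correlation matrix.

Step 1 — column means:
  mean(X_1) = (3 + 1 + 5 + 1 + 1 + 4) / 6 = 15/6 = 2.5
  mean(X_2) = (7 + 3 + 3 + 8 + 2 + 7) / 6 = 30/6 = 5
  mean(X_3) = (3 + 4 + 6 + 1 + 3 + 4) / 6 = 21/6 = 3.5

Step 2 — sample variances and covariances s[i,j] = (1/(n-1)) · Σ_k (x_{k,i} - mean_i) · (x_{k,j} - mean_j), with n-1 = 5:
  s[X_1,X_1] = ((0.5)·(0.5) + (-1.5)·(-1.5) + (2.5)·(2.5) + (-1.5)·(-1.5) + (-1.5)·(-1.5) + (1.5)·(1.5)) / 5 = 15.5/5 = 3.1
  s[X_1,X_2] = ((0.5)·(2) + (-1.5)·(-2) + (2.5)·(-2) + (-1.5)·(3) + (-1.5)·(-3) + (1.5)·(2)) / 5 = 2/5 = 0.4
  s[X_1,X_3] = ((0.5)·(-0.5) + (-1.5)·(0.5) + (2.5)·(2.5) + (-1.5)·(-2.5) + (-1.5)·(-0.5) + (1.5)·(0.5)) / 5 = 10.5/5 = 2.1
  s[X_2,X_2] = ((2)·(2) + (-2)·(-2) + (-2)·(-2) + (3)·(3) + (-3)·(-3) + (2)·(2)) / 5 = 34/5 = 6.8
  s[X_2,X_3] = ((2)·(-0.5) + (-2)·(0.5) + (-2)·(2.5) + (3)·(-2.5) + (-3)·(-0.5) + (2)·(0.5)) / 5 = -12/5 = -2.4
  s[X_3,X_3] = ((-0.5)·(-0.5) + (0.5)·(0.5) + (2.5)·(2.5) + (-2.5)·(-2.5) + (-0.5)·(-0.5) + (0.5)·(0.5)) / 5 = 13.5/5 = 2.7
  Sample standard deviations s_i = √(s[i,i]):
  s(X_1) = √(3.1) = 1.7607
  s(X_2) = √(6.8) = 2.6077
  s(X_3) = √(2.7) = 1.6432

Step 3 — r_{ij} = s_{ij} / (s_i · s_j):
  r[X_1,X_1] = 1 (diagonal).
  r[X_1,X_2] = 0.4 / (1.7607 · 2.6077) = 0.4 / 4.5913 = 0.0871
  r[X_1,X_3] = 2.1 / (1.7607 · 1.6432) = 2.1 / 2.8931 = 0.7259
  r[X_2,X_2] = 1 (diagonal).
  r[X_2,X_3] = -2.4 / (2.6077 · 1.6432) = -2.4 / 4.2849 = -0.5601
  r[X_3,X_3] = 1 (diagonal).

R is symmetric with unit diagonal. Assembling:

R = [[1, 0.0871, 0.7259],
 [0.0871, 1, -0.5601],
 [0.7259, -0.5601, 1]]


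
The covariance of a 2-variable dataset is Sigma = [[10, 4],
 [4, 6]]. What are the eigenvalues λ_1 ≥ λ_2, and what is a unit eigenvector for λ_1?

Step 1 — characteristic polynomial of 2×2 Sigma:
  det(Sigma - λI) = λ² - trace · λ + det = 0.
  trace = 10 + 6 = 16, det = 10·6 - (4)² = 44.
Step 2 — discriminant:
  Δ = trace² - 4·det = 256 - 176 = 80.
Step 3 — eigenvalues:
  λ = (trace ± √Δ)/2 = (16 ± 8.9443)/2,
  λ_1 = 12.4721,  λ_2 = 3.5279.

Step 4 — unit eigenvector for λ_1: solve (Sigma - λ_1 I)v = 0. First row:
  (10 - 12.4721)·v_x + (4)·v_y = 0, i.e. (-2.4721)·v_x + (4)·v_y = 0,
  so v ∝ (b, λ_1 - a) = (4, 2.4721) = u.
  ||u|| = √((4)² + (2.4721)²) = √(22.1115) ≈ 4.7023,
  v_1 = u/||u|| ≈ (0.8507, 0.5257) (||v_1|| = 1).

λ_1 = 12.4721,  λ_2 = 3.5279;  v_1 ≈ (0.8507, 0.5257)


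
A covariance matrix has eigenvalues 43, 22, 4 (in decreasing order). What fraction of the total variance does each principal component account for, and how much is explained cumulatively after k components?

Step 1 — total variance = trace(Sigma) = Σ λ_i = 43 + 22 + 4 = 69.

Step 2 — fraction explained by component i = λ_i / Σ λ:
  PC1: 43/69 = 0.6232
  PC2: 22/69 = 0.3188
  PC3: 4/69 = 0.058

Step 3 — cumulative fraction after k components = (λ_1 + ... + λ_k) / Σ λ:
  k = 1: 43/69 = 0.6232
  k = 2: (43 + 22)/69 = 65/69 = 0.942
  k = 3: (43 + 22 + 4)/69 = 69/69 = 1

Summary (fraction, with percent):

explained: PC1 0.6232 (62.32%), PC2 0.3188 (31.88%), PC3 0.058 (5.8%);  cumulative: 0.6232, 0.942, 1


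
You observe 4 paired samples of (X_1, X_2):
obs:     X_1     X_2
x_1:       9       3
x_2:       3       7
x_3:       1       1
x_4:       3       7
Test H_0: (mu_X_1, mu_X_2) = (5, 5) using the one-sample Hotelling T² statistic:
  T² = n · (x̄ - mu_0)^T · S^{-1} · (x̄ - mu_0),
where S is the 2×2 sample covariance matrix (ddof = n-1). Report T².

Step 1 — sample mean vector:
  mean(X_1) = (9 + 3 + 1 + 3) / 4 = 16/4 = 4
  mean(X_2) = (3 + 7 + 1 + 7) / 4 = 18/4 = 4.5
  x̄ = (4, 4.5),  deviation x̄ - mu_0 = (4, 4.5) - (5, 5) = (-1, -0.5).

Step 2 — sample covariance matrix, S[i,j] = (1/(n-1)) · Σ_k (x_{k,i} - mean_i) · (x_{k,j} - mean_j), divisor n-1 = 3:
  S[X_1,X_1] = ((5)·(5) + (-1)·(-1) + (-3)·(-3) + (-1)·(-1)) / 3 = 36/3 = 12
  S[X_1,X_2] = ((5)·(-1.5) + (-1)·(2.5) + (-3)·(-3.5) + (-1)·(2.5)) / 3 = -2/3 = -0.6667
  S[X_2,X_2] = ((-1.5)·(-1.5) + (2.5)·(2.5) + (-3.5)·(-3.5) + (2.5)·(2.5)) / 3 = 27/3 = 9
  S = [[12, -0.6667],
 [-0.6667, 9]].

Step 3 — invert S. det(S) = 12·9 - (-0.6667)² = 107.5556.
  S^{-1} = (1/det) · [[d, -b], [-b, a]] = [[0.0837, 0.0062],
 [0.0062, 0.1116]].

Step 4 — quadratic form (x̄ - mu_0)^T · S^{-1} · (x̄ - mu_0):
  S^{-1} · (x̄ - mu_0) = (-0.0868, -0.062),
  (x̄ - mu_0)^T · [...] = (-1)·(-0.0868) + (-0.5)·(-0.062) = 0.1178.

Step 5 — scale by n: T² = 4 · 0.1178 = 0.4711.

T² ≈ 0.4711


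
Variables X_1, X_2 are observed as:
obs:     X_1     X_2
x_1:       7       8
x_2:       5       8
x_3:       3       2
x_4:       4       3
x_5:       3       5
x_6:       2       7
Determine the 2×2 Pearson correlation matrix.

Step 1 — column means:
  mean(X_1) = (7 + 5 + 3 + 4 + 3 + 2) / 6 = 24/6 = 4
  mean(X_2) = (8 + 8 + 2 + 3 + 5 + 7) / 6 = 33/6 = 5.5

Step 2 — sample variances and covariances s[i,j] = (1/(n-1)) · Σ_k (x_{k,i} - mean_i) · (x_{k,j} - mean_j), with n-1 = 5:
  s[X_1,X_1] = ((3)·(3) + (1)·(1) + (-1)·(-1) + (0)·(0) + (-1)·(-1) + (-2)·(-2)) / 5 = 16/5 = 3.2
  s[X_1,X_2] = ((3)·(2.5) + (1)·(2.5) + (-1)·(-3.5) + (0)·(-2.5) + (-1)·(-0.5) + (-2)·(1.5)) / 5 = 11/5 = 2.2
  s[X_2,X_2] = ((2.5)·(2.5) + (2.5)·(2.5) + (-3.5)·(-3.5) + (-2.5)·(-2.5) + (-0.5)·(-0.5) + (1.5)·(1.5)) / 5 = 33.5/5 = 6.7
  Sample standard deviations s_i = √(s[i,i]):
  s(X_1) = √(3.2) = 1.7889
  s(X_2) = √(6.7) = 2.5884

Step 3 — r_{ij} = s_{ij} / (s_i · s_j):
  r[X_1,X_1] = 1 (diagonal).
  r[X_1,X_2] = 2.2 / (1.7889 · 2.5884) = 2.2 / 4.6303 = 0.4751
  r[X_2,X_2] = 1 (diagonal).

R is symmetric with unit diagonal. Assembling:

R = [[1, 0.4751],
 [0.4751, 1]]


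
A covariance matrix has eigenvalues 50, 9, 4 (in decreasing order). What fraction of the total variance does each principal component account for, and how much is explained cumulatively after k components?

Step 1 — total variance = trace(Sigma) = Σ λ_i = 50 + 9 + 4 = 63.

Step 2 — fraction explained by component i = λ_i / Σ λ:
  PC1: 50/63 = 0.7937
  PC2: 9/63 = 0.1429
  PC3: 4/63 = 0.0635

Step 3 — cumulative fraction after k components = (λ_1 + ... + λ_k) / Σ λ:
  k = 1: 50/63 = 0.7937
  k = 2: (50 + 9)/63 = 59/63 = 0.9365
  k = 3: (50 + 9 + 4)/63 = 63/63 = 1

Summary (fraction, with percent):

explained: PC1 0.7937 (79.37%), PC2 0.1429 (14.29%), PC3 0.0635 (6.35%);  cumulative: 0.7937, 0.9365, 1


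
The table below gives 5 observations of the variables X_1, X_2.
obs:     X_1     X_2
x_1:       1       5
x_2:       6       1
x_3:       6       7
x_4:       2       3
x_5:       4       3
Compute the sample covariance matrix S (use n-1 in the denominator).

Step 1 — column means:
  mean(X_1) = (1 + 6 + 6 + 2 + 4) / 5 = 19/5 = 3.8
  mean(X_2) = (5 + 1 + 7 + 3 + 3) / 5 = 19/5 = 3.8

Step 2 — sample covariance S[i,j] = (1/(n-1)) · Σ_k (x_{k,i} - mean_i) · (x_{k,j} - mean_j), with n-1 = 4.
  S[X_1,X_1] = ((-2.8)·(-2.8) + (2.2)·(2.2) + (2.2)·(2.2) + (-1.8)·(-1.8) + (0.2)·(0.2)) / 4 = 20.8/4 = 5.2
  S[X_1,X_2] = ((-2.8)·(1.2) + (2.2)·(-2.8) + (2.2)·(3.2) + (-1.8)·(-0.8) + (0.2)·(-0.8)) / 4 = -1.2/4 = -0.3
  S[X_2,X_2] = ((1.2)·(1.2) + (-2.8)·(-2.8) + (3.2)·(3.2) + (-0.8)·(-0.8) + (-0.8)·(-0.8)) / 4 = 20.8/4 = 5.2

S is symmetric (S[j,i] = S[i,j]). Assembling:

S = [[5.2, -0.3],
 [-0.3, 5.2]]


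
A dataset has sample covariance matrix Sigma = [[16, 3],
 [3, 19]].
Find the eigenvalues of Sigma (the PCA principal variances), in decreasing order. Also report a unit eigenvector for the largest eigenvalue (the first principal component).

Step 1 — characteristic polynomial of 2×2 Sigma:
  det(Sigma - λI) = λ² - trace · λ + det = 0.
  trace = 16 + 19 = 35, det = 16·19 - (3)² = 295.
Step 2 — discriminant:
  Δ = trace² - 4·det = 1225 - 1180 = 45.
Step 3 — eigenvalues:
  λ = (trace ± √Δ)/2 = (35 ± 6.7082)/2,
  λ_1 = 20.8541,  λ_2 = 14.1459.

Step 4 — unit eigenvector for λ_1: solve (Sigma - λ_1 I)v = 0. First row:
  (16 - 20.8541)·v_x + (3)·v_y = 0, i.e. (-4.8541)·v_x + (3)·v_y = 0,
  so v ∝ (b, λ_1 - a) = (3, 4.8541) = u.
  ||u|| = √((3)² + (4.8541)²) = √(32.5623) ≈ 5.7063,
  v_1 = u/||u|| ≈ (0.5257, 0.8507) (||v_1|| = 1).

λ_1 = 20.8541,  λ_2 = 14.1459;  v_1 ≈ (0.5257, 0.8507)


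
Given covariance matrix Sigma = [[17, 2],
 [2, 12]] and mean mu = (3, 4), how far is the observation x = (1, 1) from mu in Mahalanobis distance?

Step 1 — centre the observation: (x - mu) = (-2, -3).

Step 2 — invert Sigma. det(Sigma) = 17·12 - (2)² = 200.
  Sigma^{-1} = (1/det) · [[d, -b], [-b, a]] = [[0.06, -0.01],
 [-0.01, 0.085]].

Step 3 — form the quadratic (x - mu)^T · Sigma^{-1} · (x - mu):
  Sigma^{-1} · (x - mu) = (-0.09, -0.235).
  (x - mu)^T · [Sigma^{-1} · (x - mu)] = (-2)·(-0.09) + (-3)·(-0.235) = 0.885.

Step 4 — take square root: d = √(0.885) ≈ 0.9407.

d(x, mu) = √(0.885) ≈ 0.9407


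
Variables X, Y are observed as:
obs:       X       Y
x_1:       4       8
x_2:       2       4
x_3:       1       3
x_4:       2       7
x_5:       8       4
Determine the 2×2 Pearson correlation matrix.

Step 1 — column means:
  mean(X) = (4 + 2 + 1 + 2 + 8) / 5 = 17/5 = 3.4
  mean(Y) = (8 + 4 + 3 + 7 + 4) / 5 = 26/5 = 5.2

Step 2 — sample variances and covariances s[i,j] = (1/(n-1)) · Σ_k (x_{k,i} - mean_i) · (x_{k,j} - mean_j), with n-1 = 4:
  s[X,X] = ((0.6)·(0.6) + (-1.4)·(-1.4) + (-2.4)·(-2.4) + (-1.4)·(-1.4) + (4.6)·(4.6)) / 4 = 31.2/4 = 7.8
  s[X,Y] = ((0.6)·(2.8) + (-1.4)·(-1.2) + (-2.4)·(-2.2) + (-1.4)·(1.8) + (4.6)·(-1.2)) / 4 = 0.6/4 = 0.15
  s[Y,Y] = ((2.8)·(2.8) + (-1.2)·(-1.2) + (-2.2)·(-2.2) + (1.8)·(1.8) + (-1.2)·(-1.2)) / 4 = 18.8/4 = 4.7
  Sample standard deviations s_i = √(s[i,i]):
  s(X) = √(7.8) = 2.7928
  s(Y) = √(4.7) = 2.1679

Step 3 — r_{ij} = s_{ij} / (s_i · s_j):
  r[X,X] = 1 (diagonal).
  r[X,Y] = 0.15 / (2.7928 · 2.1679) = 0.15 / 6.0548 = 0.0248
  r[Y,Y] = 1 (diagonal).

R is symmetric with unit diagonal. Assembling:

R = [[1, 0.0248],
 [0.0248, 1]]


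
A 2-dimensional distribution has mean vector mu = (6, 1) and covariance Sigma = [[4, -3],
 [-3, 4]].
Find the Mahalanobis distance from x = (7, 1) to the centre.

Step 1 — centre the observation: (x - mu) = (1, 0).

Step 2 — invert Sigma. det(Sigma) = 4·4 - (-3)² = 7.
  Sigma^{-1} = (1/det) · [[d, -b], [-b, a]] = [[0.5714, 0.4286],
 [0.4286, 0.5714]].

Step 3 — form the quadratic (x - mu)^T · Sigma^{-1} · (x - mu):
  Sigma^{-1} · (x - mu) = (0.5714, 0.4286).
  (x - mu)^T · [Sigma^{-1} · (x - mu)] = (1)·(0.5714) + (0)·(0.4286) = 0.5714.

Step 4 — take square root: d = √(0.5714) ≈ 0.7559.

d(x, mu) = √(0.5714) ≈ 0.7559


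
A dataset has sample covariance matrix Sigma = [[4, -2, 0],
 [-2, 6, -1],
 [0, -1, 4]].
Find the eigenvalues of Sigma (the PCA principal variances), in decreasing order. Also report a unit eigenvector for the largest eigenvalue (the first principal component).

Step 1 — characteristic polynomial p(λ) = det(λI - Sigma) = λ³ - tr·λ² + c_1·λ - det, where tr = trace, c_1 = sum of the principal 2×2 minors, det = det(Sigma):
  tr = 4 + 6 + 4 = 14,
  c_1 = (4·6 - (-2)²) + (4·4 - (0)²) + (6·4 - (-1)²) = 20 + 16 + 23 = 59,
  det = 4·(6·4 - (-1)²) - (-2)·((-2)·4 - (-1)·(0)) + (0)·((-2)·(-1) - 6·(0)) = 4·(23) - (-2)·(-8) + (0)·(2) = 76.
  So p(λ) = λ³ - 14λ² + 59λ - 76.
Step 2 — look for an integer root (rational root theorem: any rational root is an integer divisor of 76). Testing λ = 4:
  p(4) = 64 - 224 + 236 - 76 = 0  ✓
  Dividing out (λ - 4): p(λ) = (λ - 4)(λ² - 10λ + 19).
Step 3 — remaining eigenvalues from the quadratic λ² - 10λ + 19 = 0:
  Δ = 10² - 4·19 = 100 - 76 = 24,  λ = (10 ± √24)/2 = (10 ± 4.899)/2 ≈ 7.4495 or 2.5505.
  Sorted: λ_1 = 7.4495,  λ_2 = 4,  λ_3 = 2.5505  (check: sum = 14 = tr ✓).

Step 4 — unit eigenvector for λ_1 ≈ 7.4495: v spans the null space of (Sigma - λ_1 I), whose rows are
  r_1 = (-3.4495, -2, 0),  r_2 = (-2, -1.4495, -1),  r_3 = (0, -1, -3.4495).
  v is orthogonal to every row, so take v ∝ r_1 × r_2 = ((-2)·(-1) - (0)·(-1.4495), (0)·(-2) - (-3.4495)·(-1), (-3.4495)·(-1.4495) - (-2)·(-2)) ≈ (2, -3.4495, 1).
  Let u = (2, -3.4495, 1).
  ||u|| = √((2)² + (-3.4495)² + (1)²) = √(16.899) ≈ 4.1108,  v_1 = u/||u|| ≈ (0.4865, -0.8391, 0.2433) (||v_1|| = 1).

λ_1 = 7.4495,  λ_2 = 4,  λ_3 = 2.5505;  v_1 ≈ (0.4865, -0.8391, 0.2433)


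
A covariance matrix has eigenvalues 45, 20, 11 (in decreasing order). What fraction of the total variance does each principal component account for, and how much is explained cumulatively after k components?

Step 1 — total variance = trace(Sigma) = Σ λ_i = 45 + 20 + 11 = 76.

Step 2 — fraction explained by component i = λ_i / Σ λ:
  PC1: 45/76 = 0.5921
  PC2: 20/76 = 0.2632
  PC3: 11/76 = 0.1447

Step 3 — cumulative fraction after k components = (λ_1 + ... + λ_k) / Σ λ:
  k = 1: 45/76 = 0.5921
  k = 2: (45 + 20)/76 = 65/76 = 0.8553
  k = 3: (45 + 20 + 11)/76 = 76/76 = 1

Summary (fraction, with percent):

explained: PC1 0.5921 (59.21%), PC2 0.2632 (26.32%), PC3 0.1447 (14.47%);  cumulative: 0.5921, 0.8553, 1


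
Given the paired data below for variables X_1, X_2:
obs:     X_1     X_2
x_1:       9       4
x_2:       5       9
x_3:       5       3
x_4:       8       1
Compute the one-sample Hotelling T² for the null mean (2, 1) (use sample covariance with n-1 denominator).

Step 1 — sample mean vector:
  mean(X_1) = (9 + 5 + 5 + 8) / 4 = 27/4 = 6.75
  mean(X_2) = (4 + 9 + 3 + 1) / 4 = 17/4 = 4.25
  x̄ = (6.75, 4.25),  deviation x̄ - mu_0 = (6.75, 4.25) - (2, 1) = (4.75, 3.25).

Step 2 — sample covariance matrix, S[i,j] = (1/(n-1)) · Σ_k (x_{k,i} - mean_i) · (x_{k,j} - mean_j), divisor n-1 = 3:
  S[X_1,X_1] = ((2.25)·(2.25) + (-1.75)·(-1.75) + (-1.75)·(-1.75) + (1.25)·(1.25)) / 3 = 12.75/3 = 4.25
  S[X_1,X_2] = ((2.25)·(-0.25) + (-1.75)·(4.75) + (-1.75)·(-1.25) + (1.25)·(-3.25)) / 3 = -10.75/3 = -3.5833
  S[X_2,X_2] = ((-0.25)·(-0.25) + (4.75)·(4.75) + (-1.25)·(-1.25) + (-3.25)·(-3.25)) / 3 = 34.75/3 = 11.5833
  S = [[4.25, -3.5833],
 [-3.5833, 11.5833]].

Step 3 — invert S. det(S) = 4.25·11.5833 - (-3.5833)² = 36.3889.
  S^{-1} = (1/det) · [[d, -b], [-b, a]] = [[0.3183, 0.0985],
 [0.0985, 0.1168]].

Step 4 — quadratic form (x̄ - mu_0)^T · S^{-1} · (x̄ - mu_0):
  S^{-1} · (x̄ - mu_0) = (1.8321, 0.8473),
  (x̄ - mu_0)^T · [...] = (4.75)·(1.8321) + (3.25)·(0.8473) = 11.4561.

Step 5 — scale by n: T² = 4 · 11.4561 = 45.8244.

T² ≈ 45.8244


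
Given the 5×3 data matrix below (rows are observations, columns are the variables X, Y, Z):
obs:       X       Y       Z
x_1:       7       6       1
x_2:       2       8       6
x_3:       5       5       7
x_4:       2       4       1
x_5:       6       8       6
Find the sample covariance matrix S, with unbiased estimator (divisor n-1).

Step 1 — column means:
  mean(X) = (7 + 2 + 5 + 2 + 6) / 5 = 22/5 = 4.4
  mean(Y) = (6 + 8 + 5 + 4 + 8) / 5 = 31/5 = 6.2
  mean(Z) = (1 + 6 + 7 + 1 + 6) / 5 = 21/5 = 4.2

Step 2 — sample covariance S[i,j] = (1/(n-1)) · Σ_k (x_{k,i} - mean_i) · (x_{k,j} - mean_j), with n-1 = 4.
  S[X,X] = ((2.6)·(2.6) + (-2.4)·(-2.4) + (0.6)·(0.6) + (-2.4)·(-2.4) + (1.6)·(1.6)) / 4 = 21.2/4 = 5.3
  S[X,Y] = ((2.6)·(-0.2) + (-2.4)·(1.8) + (0.6)·(-1.2) + (-2.4)·(-2.2) + (1.6)·(1.8)) / 4 = 2.6/4 = 0.65
  S[X,Z] = ((2.6)·(-3.2) + (-2.4)·(1.8) + (0.6)·(2.8) + (-2.4)·(-3.2) + (1.6)·(1.8)) / 4 = -0.4/4 = -0.1
  S[Y,Y] = ((-0.2)·(-0.2) + (1.8)·(1.8) + (-1.2)·(-1.2) + (-2.2)·(-2.2) + (1.8)·(1.8)) / 4 = 12.8/4 = 3.2
  S[Y,Z] = ((-0.2)·(-3.2) + (1.8)·(1.8) + (-1.2)·(2.8) + (-2.2)·(-3.2) + (1.8)·(1.8)) / 4 = 10.8/4 = 2.7
  S[Z,Z] = ((-3.2)·(-3.2) + (1.8)·(1.8) + (2.8)·(2.8) + (-3.2)·(-3.2) + (1.8)·(1.8)) / 4 = 34.8/4 = 8.7

S is symmetric (S[j,i] = S[i,j]). Assembling:

S = [[5.3, 0.65, -0.1],
 [0.65, 3.2, 2.7],
 [-0.1, 2.7, 8.7]]


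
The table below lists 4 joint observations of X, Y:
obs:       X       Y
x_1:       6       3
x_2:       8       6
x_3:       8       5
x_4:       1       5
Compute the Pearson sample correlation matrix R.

Step 1 — column means:
  mean(X) = (6 + 8 + 8 + 1) / 4 = 23/4 = 5.75
  mean(Y) = (3 + 6 + 5 + 5) / 4 = 19/4 = 4.75

Step 2 — sample variances and covariances s[i,j] = (1/(n-1)) · Σ_k (x_{k,i} - mean_i) · (x_{k,j} - mean_j), with n-1 = 3:
  s[X,X] = ((0.25)·(0.25) + (2.25)·(2.25) + (2.25)·(2.25) + (-4.75)·(-4.75)) / 3 = 32.75/3 = 10.9167
  s[X,Y] = ((0.25)·(-1.75) + (2.25)·(1.25) + (2.25)·(0.25) + (-4.75)·(0.25)) / 3 = 1.75/3 = 0.5833
  s[Y,Y] = ((-1.75)·(-1.75) + (1.25)·(1.25) + (0.25)·(0.25) + (0.25)·(0.25)) / 3 = 4.75/3 = 1.5833
  Sample standard deviations s_i = √(s[i,i]):
  s(X) = √(10.9167) = 3.304
  s(Y) = √(1.5833) = 1.2583

Step 3 — r_{ij} = s_{ij} / (s_i · s_j):
  r[X,X] = 1 (diagonal).
  r[X,Y] = 0.5833 / (3.304 · 1.2583) = 0.5833 / 4.1575 = 0.1403
  r[Y,Y] = 1 (diagonal).

R is symmetric with unit diagonal. Assembling:

R = [[1, 0.1403],
 [0.1403, 1]]


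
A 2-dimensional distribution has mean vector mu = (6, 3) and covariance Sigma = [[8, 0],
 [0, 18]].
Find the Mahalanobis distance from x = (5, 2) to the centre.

Step 1 — centre the observation: (x - mu) = (-1, -1).

Step 2 — invert Sigma. det(Sigma) = 8·18 - (0)² = 144.
  Sigma^{-1} = (1/det) · [[d, -b], [-b, a]] = [[0.125, 0],
 [0, 0.0556]].

Step 3 — form the quadratic (x - mu)^T · Sigma^{-1} · (x - mu):
  Sigma^{-1} · (x - mu) = (-0.125, -0.0556).
  (x - mu)^T · [Sigma^{-1} · (x - mu)] = (-1)·(-0.125) + (-1)·(-0.0556) = 0.1806.

Step 4 — take square root: d = √(0.1806) ≈ 0.4249.

d(x, mu) = √(0.1806) ≈ 0.4249


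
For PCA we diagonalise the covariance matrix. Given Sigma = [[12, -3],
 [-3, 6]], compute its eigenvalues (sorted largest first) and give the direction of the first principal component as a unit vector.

Step 1 — characteristic polynomial of 2×2 Sigma:
  det(Sigma - λI) = λ² - trace · λ + det = 0.
  trace = 12 + 6 = 18, det = 12·6 - (-3)² = 63.
Step 2 — discriminant:
  Δ = trace² - 4·det = 324 - 252 = 72.
Step 3 — eigenvalues:
  λ = (trace ± √Δ)/2 = (18 ± 8.4853)/2,
  λ_1 = 13.2426,  λ_2 = 4.7574.

Step 4 — unit eigenvector for λ_1: solve (Sigma - λ_1 I)v = 0. First row:
  (12 - 13.2426)·v_x + (-3)·v_y = 0, i.e. (-1.2426)·v_x + (-3)·v_y = 0,
  so v ∝ (b, λ_1 - a) = (-3, 1.2426); multiply by -1 so the first entry is positive: u = (3, -1.2426).
  ||u|| = √((3)² + (-1.2426)²) = √(10.5442) ≈ 3.2472,
  v_1 = u/||u|| ≈ (0.9239, -0.3827) (||v_1|| = 1).

λ_1 = 13.2426,  λ_2 = 4.7574;  v_1 ≈ (0.9239, -0.3827)


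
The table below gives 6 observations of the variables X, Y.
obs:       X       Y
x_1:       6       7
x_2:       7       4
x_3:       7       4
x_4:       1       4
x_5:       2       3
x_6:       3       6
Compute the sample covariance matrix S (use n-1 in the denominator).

Step 1 — column means:
  mean(X) = (6 + 7 + 7 + 1 + 2 + 3) / 6 = 26/6 = 4.3333
  mean(Y) = (7 + 4 + 4 + 4 + 3 + 6) / 6 = 28/6 = 4.6667

Step 2 — sample covariance S[i,j] = (1/(n-1)) · Σ_k (x_{k,i} - mean_i) · (x_{k,j} - mean_j), with n-1 = 5.
  S[X,X] = ((1.6667)·(1.6667) + (2.6667)·(2.6667) + (2.6667)·(2.6667) + (-3.3333)·(-3.3333) + (-2.3333)·(-2.3333) + (-1.3333)·(-1.3333)) / 5 = 35.3333/5 = 7.0667
  S[X,Y] = ((1.6667)·(2.3333) + (2.6667)·(-0.6667) + (2.6667)·(-0.6667) + (-3.3333)·(-0.6667) + (-2.3333)·(-1.6667) + (-1.3333)·(1.3333)) / 5 = 4.6667/5 = 0.9333
  S[Y,Y] = ((2.3333)·(2.3333) + (-0.6667)·(-0.6667) + (-0.6667)·(-0.6667) + (-0.6667)·(-0.6667) + (-1.6667)·(-1.6667) + (1.3333)·(1.3333)) / 5 = 11.3333/5 = 2.2667

S is symmetric (S[j,i] = S[i,j]). Assembling:

S = [[7.0667, 0.9333],
 [0.9333, 2.2667]]


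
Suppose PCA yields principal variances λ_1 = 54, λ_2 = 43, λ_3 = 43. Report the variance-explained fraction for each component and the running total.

Step 1 — total variance = trace(Sigma) = Σ λ_i = 54 + 43 + 43 = 140.

Step 2 — fraction explained by component i = λ_i / Σ λ:
  PC1: 54/140 = 0.3857
  PC2: 43/140 = 0.3071
  PC3: 43/140 = 0.3071

Step 3 — cumulative fraction after k components = (λ_1 + ... + λ_k) / Σ λ:
  k = 1: 54/140 = 0.3857
  k = 2: (54 + 43)/140 = 97/140 = 0.6929
  k = 3: (54 + 43 + 43)/140 = 140/140 = 1

Summary (fraction, with percent):

explained: PC1 0.3857 (38.57%), PC2 0.3071 (30.71%), PC3 0.3071 (30.71%);  cumulative: 0.3857, 0.6929, 1


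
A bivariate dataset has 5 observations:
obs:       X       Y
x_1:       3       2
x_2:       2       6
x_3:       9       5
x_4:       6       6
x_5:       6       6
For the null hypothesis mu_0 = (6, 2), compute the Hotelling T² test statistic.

Step 1 — sample mean vector:
  mean(X) = (3 + 2 + 9 + 6 + 6) / 5 = 26/5 = 5.2
  mean(Y) = (2 + 6 + 5 + 6 + 6) / 5 = 25/5 = 5
  x̄ = (5.2, 5),  deviation x̄ - mu_0 = (5.2, 5) - (6, 2) = (-0.8, 3).

Step 2 — sample covariance matrix, S[i,j] = (1/(n-1)) · Σ_k (x_{k,i} - mean_i) · (x_{k,j} - mean_j), divisor n-1 = 4:
  S[X,X] = ((-2.2)·(-2.2) + (-3.2)·(-3.2) + (3.8)·(3.8) + (0.8)·(0.8) + (0.8)·(0.8)) / 4 = 30.8/4 = 7.7
  S[X,Y] = ((-2.2)·(-3) + (-3.2)·(1) + (3.8)·(0) + (0.8)·(1) + (0.8)·(1)) / 4 = 5/4 = 1.25
  S[Y,Y] = ((-3)·(-3) + (1)·(1) + (0)·(0) + (1)·(1) + (1)·(1)) / 4 = 12/4 = 3
  S = [[7.7, 1.25],
 [1.25, 3]].

Step 3 — invert S. det(S) = 7.7·3 - (1.25)² = 21.5375.
  S^{-1} = (1/det) · [[d, -b], [-b, a]] = [[0.1393, -0.058],
 [-0.058, 0.3575]].

Step 4 — quadratic form (x̄ - mu_0)^T · S^{-1} · (x̄ - mu_0):
  S^{-1} · (x̄ - mu_0) = (-0.2855, 1.119),
  (x̄ - mu_0)^T · [...] = (-0.8)·(-0.2855) + (3)·(1.119) = 3.5854.

Step 5 — scale by n: T² = 5 · 3.5854 = 17.9269.

T² ≈ 17.9269


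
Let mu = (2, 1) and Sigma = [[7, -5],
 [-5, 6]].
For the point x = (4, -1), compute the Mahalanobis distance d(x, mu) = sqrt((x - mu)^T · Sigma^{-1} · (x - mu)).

Step 1 — centre the observation: (x - mu) = (2, -2).

Step 2 — invert Sigma. det(Sigma) = 7·6 - (-5)² = 17.
  Sigma^{-1} = (1/det) · [[d, -b], [-b, a]] = [[0.3529, 0.2941],
 [0.2941, 0.4118]].

Step 3 — form the quadratic (x - mu)^T · Sigma^{-1} · (x - mu):
  Sigma^{-1} · (x - mu) = (0.1176, -0.2353).
  (x - mu)^T · [Sigma^{-1} · (x - mu)] = (2)·(0.1176) + (-2)·(-0.2353) = 0.7059.

Step 4 — take square root: d = √(0.7059) ≈ 0.8402.

d(x, mu) = √(0.7059) ≈ 0.8402


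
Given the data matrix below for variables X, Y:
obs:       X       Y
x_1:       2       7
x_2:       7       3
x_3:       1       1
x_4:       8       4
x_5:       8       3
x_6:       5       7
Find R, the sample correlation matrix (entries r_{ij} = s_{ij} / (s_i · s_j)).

Step 1 — column means:
  mean(X) = (2 + 7 + 1 + 8 + 8 + 5) / 6 = 31/6 = 5.1667
  mean(Y) = (7 + 3 + 1 + 4 + 3 + 7) / 6 = 25/6 = 4.1667

Step 2 — sample variances and covariances s[i,j] = (1/(n-1)) · Σ_k (x_{k,i} - mean_i) · (x_{k,j} - mean_j), with n-1 = 5:
  s[X,X] = ((-3.1667)·(-3.1667) + (1.8333)·(1.8333) + (-4.1667)·(-4.1667) + (2.8333)·(2.8333) + (2.8333)·(2.8333) + (-0.1667)·(-0.1667)) / 5 = 46.8333/5 = 9.3667
  s[X,Y] = ((-3.1667)·(2.8333) + (1.8333)·(-1.1667) + (-4.1667)·(-3.1667) + (2.8333)·(-0.1667) + (2.8333)·(-1.1667) + (-0.1667)·(2.8333)) / 5 = -2.1667/5 = -0.4333
  s[Y,Y] = ((2.8333)·(2.8333) + (-1.1667)·(-1.1667) + (-3.1667)·(-3.1667) + (-0.1667)·(-0.1667) + (-1.1667)·(-1.1667) + (2.8333)·(2.8333)) / 5 = 28.8333/5 = 5.7667
  Sample standard deviations s_i = √(s[i,i]):
  s(X) = √(9.3667) = 3.0605
  s(Y) = √(5.7667) = 2.4014

Step 3 — r_{ij} = s_{ij} / (s_i · s_j):
  r[X,X] = 1 (diagonal).
  r[X,Y] = -0.4333 / (3.0605 · 2.4014) = -0.4333 / 7.3495 = -0.059
  r[Y,Y] = 1 (diagonal).

R is symmetric with unit diagonal. Assembling:

R = [[1, -0.059],
 [-0.059, 1]]


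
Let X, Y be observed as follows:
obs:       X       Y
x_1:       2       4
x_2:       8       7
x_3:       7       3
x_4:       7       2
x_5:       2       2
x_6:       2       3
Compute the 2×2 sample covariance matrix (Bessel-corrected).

Step 1 — column means:
  mean(X) = (2 + 8 + 7 + 7 + 2 + 2) / 6 = 28/6 = 4.6667
  mean(Y) = (4 + 7 + 3 + 2 + 2 + 3) / 6 = 21/6 = 3.5

Step 2 — sample covariance S[i,j] = (1/(n-1)) · Σ_k (x_{k,i} - mean_i) · (x_{k,j} - mean_j), with n-1 = 5.
  S[X,X] = ((-2.6667)·(-2.6667) + (3.3333)·(3.3333) + (2.3333)·(2.3333) + (2.3333)·(2.3333) + (-2.6667)·(-2.6667) + (-2.6667)·(-2.6667)) / 5 = 43.3333/5 = 8.6667
  S[X,Y] = ((-2.6667)·(0.5) + (3.3333)·(3.5) + (2.3333)·(-0.5) + (2.3333)·(-1.5) + (-2.6667)·(-1.5) + (-2.6667)·(-0.5)) / 5 = 11/5 = 2.2
  S[Y,Y] = ((0.5)·(0.5) + (3.5)·(3.5) + (-0.5)·(-0.5) + (-1.5)·(-1.5) + (-1.5)·(-1.5) + (-0.5)·(-0.5)) / 5 = 17.5/5 = 3.5

S is symmetric (S[j,i] = S[i,j]). Assembling:

S = [[8.6667, 2.2],
 [2.2, 3.5]]


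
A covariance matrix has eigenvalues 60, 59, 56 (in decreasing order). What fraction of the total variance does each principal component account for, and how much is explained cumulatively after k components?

Step 1 — total variance = trace(Sigma) = Σ λ_i = 60 + 59 + 56 = 175.

Step 2 — fraction explained by component i = λ_i / Σ λ:
  PC1: 60/175 = 0.3429
  PC2: 59/175 = 0.3371
  PC3: 56/175 = 0.32

Step 3 — cumulative fraction after k components = (λ_1 + ... + λ_k) / Σ λ:
  k = 1: 60/175 = 0.3429
  k = 2: (60 + 59)/175 = 119/175 = 0.68
  k = 3: (60 + 59 + 56)/175 = 175/175 = 1

Summary (fraction, with percent):

explained: PC1 0.3429 (34.29%), PC2 0.3371 (33.71%), PC3 0.32 (32%);  cumulative: 0.3429, 0.68, 1
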